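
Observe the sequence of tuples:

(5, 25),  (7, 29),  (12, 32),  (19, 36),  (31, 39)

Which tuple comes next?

First slot: each term is the sum of the two before it, so 5, 7, 12, 19, 31 → 50.
Second slot — alternating steps +4, +3, +4, +3, …: 25, 29, 32, 36, 39 → 43.
So the next tuple is (50, 43).

(50, 43)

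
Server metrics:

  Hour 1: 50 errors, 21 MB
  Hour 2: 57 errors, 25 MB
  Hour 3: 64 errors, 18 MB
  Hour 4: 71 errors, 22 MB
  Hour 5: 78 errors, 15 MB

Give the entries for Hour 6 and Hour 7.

Errors: +7 each step; 50, 57, 64, 71, 78 → 85 → 92.
For the MB, alternating steps +4, −7, +4, −7, …: 21, 25, 18, 22, 15 → 19 → 12.
Putting the parts together: 85 errors, 19 MB and then 92 errors, 12 MB.

85 errors, 19 MB; 92 errors, 12 MB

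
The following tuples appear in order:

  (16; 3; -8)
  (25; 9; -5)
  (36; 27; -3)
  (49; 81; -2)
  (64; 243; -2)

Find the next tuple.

First component: 16, 25, 36, 49, 64 → 81 (perfect squares: 4², 5², 6², …).
Second component: ×3 each step, so 3, 9, 27, 81, 243 → 729.
Third component: -8, -5, -3, -2, -2 → -3 (differences are 3, 2, 1, … (decreasing by 1 each time)).
Putting it together: (81; 729; -3).

(81; 729; -3)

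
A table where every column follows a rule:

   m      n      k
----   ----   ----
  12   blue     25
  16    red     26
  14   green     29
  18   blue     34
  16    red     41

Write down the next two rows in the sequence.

For the column m, alternating steps +4, −2, +4, −2, …: 12, 16, 14, 18, 16 → 20 → 18.
For the column n, repeats blue → red → green: blue, red, green, blue, red → green → blue.
Column k — differences are 1, 3, 5, … (increasing by 2 each time): 25, 26, 29, 34, 41 → 50 → 61.
So the next two rows are 20  green  50 and 18  blue  61.

20  green  50; 18  blue  61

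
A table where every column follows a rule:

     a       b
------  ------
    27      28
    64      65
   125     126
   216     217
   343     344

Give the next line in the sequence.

Column a: 27, 64, 125, 216, 343 → 512 (perfect cubes: 3³, 4³, 5³, …).
Column b: always 1 more than the column a; 28, 65, 126, 217, 344 → 513.
Combining the parts gives 512  513.

512  513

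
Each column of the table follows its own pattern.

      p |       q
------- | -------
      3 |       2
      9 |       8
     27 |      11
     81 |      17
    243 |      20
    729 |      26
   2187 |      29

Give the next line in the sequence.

6561  35

For the column p, ×3 each step: 3, 9, 27, 81, 243, 729, 2187 → 6561.
Column q goes 2, 8, 11, 17, 20, 26, 29 → 35 (alternating steps +6, +3, +6, +3, …).
Putting it together: 6561  35.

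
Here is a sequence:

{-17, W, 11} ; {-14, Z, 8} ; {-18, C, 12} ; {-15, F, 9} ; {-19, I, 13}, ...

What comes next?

First part: -17, -14, -18, -15, -19 → -16 (alternating steps +3, −4, +3, −4, …).
Letter: letters move forward 3 places in the alphabet, wrapping Z→A; W, Z, C, F, I → L.
Third part: together with the first part always sums to -6; 11, 8, 12, 9, 13 → 10.
So the next tuple is {-16, L, 10}.

{-16, L, 10}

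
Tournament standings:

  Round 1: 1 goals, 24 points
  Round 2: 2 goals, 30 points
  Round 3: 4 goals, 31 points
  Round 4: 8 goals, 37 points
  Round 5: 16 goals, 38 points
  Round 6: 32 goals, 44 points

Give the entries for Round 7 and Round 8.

64 goals, 45 points; 128 goals, 51 points

Goals: ×2 each step, so 1, 2, 4, 8, 16, 32 → 64 → 128.
Points — alternating steps +6, +1, +6, +1, …: 24, 30, 31, 37, 38, 44 → 45 → 51.
Putting the parts together: 64 goals, 45 points and then 128 goals, 51 points.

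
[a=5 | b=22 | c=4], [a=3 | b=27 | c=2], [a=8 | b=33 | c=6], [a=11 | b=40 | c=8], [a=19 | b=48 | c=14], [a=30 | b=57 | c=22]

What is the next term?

[a=49 | b=67 | c=36]

For the a, each term is the sum of the two before it: 5, 3, 8, 11, 19, 30 → 49.
B: 22, 27, 33, 40, 48, 57 → 67 (differences are 5, 6, 7, … (increasing by 1 each time)).
C: each term is the sum of the two before it; 4, 2, 6, 8, 14, 22 → 36.
Combining the parts gives [a=49 | b=67 | c=36].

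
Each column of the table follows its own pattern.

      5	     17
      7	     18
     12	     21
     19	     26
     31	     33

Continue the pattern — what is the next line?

50  42

First component goes 5, 7, 12, 19, 31 → 50 (each term is the sum of the two before it).
Second component: 17, 18, 21, 26, 33 → 42 (differences are 1, 3, 5, … (increasing by 2 each time)).
Combining the parts gives 50  42.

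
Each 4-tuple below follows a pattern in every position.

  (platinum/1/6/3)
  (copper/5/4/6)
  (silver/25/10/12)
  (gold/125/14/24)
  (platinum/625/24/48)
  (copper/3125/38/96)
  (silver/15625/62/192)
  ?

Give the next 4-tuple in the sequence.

(gold/78125/100/384)

Metal: platinum, copper, silver, gold, platinum, copper, silver → gold (repeats platinum → copper → silver → gold).
For the second slot, ×5 each step: 1, 5, 25, 125, 625, 3125, 15625 → 78125.
Third slot — each term is the sum of the two before it: 6, 4, 10, 14, 24, 38, 62 → 100.
Fourth slot goes 3, 6, 12, 24, 48, 96, 192 → 384 (×2 each step).
Combining the parts gives (gold/78125/100/384).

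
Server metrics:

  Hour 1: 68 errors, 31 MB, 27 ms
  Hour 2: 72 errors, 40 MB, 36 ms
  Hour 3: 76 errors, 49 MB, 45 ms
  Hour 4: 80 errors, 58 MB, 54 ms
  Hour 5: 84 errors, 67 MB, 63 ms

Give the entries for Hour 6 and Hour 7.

88 errors, 76 MB, 72 ms; 92 errors, 85 MB, 81 ms

Errors: +4 each step; 68, 72, 76, 80, 84 → 88 → 92.
MB: 31, 40, 49, 58, 67 → 76 → 85 (+9 each step).
Ms: always 4 less than the MB; 27, 36, 45, 54, 63 → 72 → 81.
Putting the parts together: 88 errors, 76 MB, 72 ms and then 92 errors, 85 MB, 81 ms.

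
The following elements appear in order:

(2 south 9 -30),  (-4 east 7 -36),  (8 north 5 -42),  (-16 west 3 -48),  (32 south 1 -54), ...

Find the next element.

(-64 east -1 -60)

First value: ×(-2) each step; 2, -4, 8, -16, 32 → -64.
Direction — repeats south → east → north → west: south, east, north, west, south → east.
Third value — −2 each step: 9, 7, 5, 3, 1 → -1.
Fourth value: −6 each step, so -30, -36, -42, -48, -54 → -60.
Putting it together: (-64 east -1 -60).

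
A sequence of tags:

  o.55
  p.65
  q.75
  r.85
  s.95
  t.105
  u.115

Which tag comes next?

v.125

Letter: letters move forward 1 place in the alphabet; o, p, q, r, s, t, u → v.
Second component: +10 each step, so 55, 65, 75, 85, 95, 105, 115 → 125.
Putting it together: v.125.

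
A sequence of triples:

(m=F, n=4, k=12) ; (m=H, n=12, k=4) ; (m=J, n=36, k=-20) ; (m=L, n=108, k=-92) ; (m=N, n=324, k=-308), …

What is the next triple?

(m=P, n=972, k=-956)

For the m, letters move forward 2 places in the alphabet: F, H, J, L, N → P.
For the n, ×3 each step: 4, 12, 36, 108, 324 → 972.
K: together with the n always sums to 16; 12, 4, -20, -92, -308 → -956.
Combining the parts gives (m=P, n=972, k=-956).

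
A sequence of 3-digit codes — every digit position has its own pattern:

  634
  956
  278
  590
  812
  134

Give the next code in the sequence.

456

First digit: +3 each step, mod 10, so 6, 9, 2, 5, 8, 1 → 4.
Second digit — +2 each step, mod 10: 3, 5, 7, 9, 1, 3 → 5.
Third digit goes 4, 6, 8, 0, 2, 4 → 6 (+2 each step, mod 10).
Combining the parts gives 456.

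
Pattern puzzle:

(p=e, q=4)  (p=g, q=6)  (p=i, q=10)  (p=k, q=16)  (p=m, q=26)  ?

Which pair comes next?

P: e, g, i, k, m → o (letters move forward 2 places in the alphabet).
Q: each term is the sum of the two before it, so 4, 6, 10, 16, 26 → 42.
Putting it together: (p=o, q=42).

(p=o, q=42)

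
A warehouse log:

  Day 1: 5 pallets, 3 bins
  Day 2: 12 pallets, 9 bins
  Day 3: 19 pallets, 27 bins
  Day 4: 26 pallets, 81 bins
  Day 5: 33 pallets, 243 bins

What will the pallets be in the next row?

Pallets goes 5, 12, 19, 26, 33 → 40 (+7 each step).

40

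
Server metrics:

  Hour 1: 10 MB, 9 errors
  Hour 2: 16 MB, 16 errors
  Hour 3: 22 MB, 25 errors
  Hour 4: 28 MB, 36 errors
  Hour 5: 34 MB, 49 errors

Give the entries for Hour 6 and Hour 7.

MB — +6 each step: 10, 16, 22, 28, 34 → 40 → 46.
Errors: 9, 16, 25, 36, 49 → 64 → 81 (perfect squares: 3², 4², 5², …).
So the next two rows are 40 MB, 64 errors and 46 MB, 81 errors.

40 MB, 64 errors; 46 MB, 81 errors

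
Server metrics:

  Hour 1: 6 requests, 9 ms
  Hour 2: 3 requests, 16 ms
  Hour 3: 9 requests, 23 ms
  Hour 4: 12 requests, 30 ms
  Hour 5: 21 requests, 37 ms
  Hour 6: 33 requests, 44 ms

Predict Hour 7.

54 requests, 51 ms

Requests — each term is the sum of the two before it: 6, 3, 9, 12, 21, 33 → 54.
Ms goes 9, 16, 23, 30, 37, 44 → 51 (+7 each step).
So the next line is 54 requests, 51 ms.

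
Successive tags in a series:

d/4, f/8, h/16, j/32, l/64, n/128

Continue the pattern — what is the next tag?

Letter — letters move forward 2 places in the alphabet: d, f, h, j, l, n → p.
Second component: 4, 8, 16, 32, 64, 128 → 256 (×2 each step).
So the next tag is p/256.

p/256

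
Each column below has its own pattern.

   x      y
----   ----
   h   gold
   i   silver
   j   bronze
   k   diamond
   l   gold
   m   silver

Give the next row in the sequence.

n  bronze

Column x: letters move forward 1 place in the alphabet; h, i, j, k, l, m → n.
For the column y, repeats gold → silver → bronze → diamond: gold, silver, bronze, diamond, gold, silver → bronze.
So the next row is n  bronze.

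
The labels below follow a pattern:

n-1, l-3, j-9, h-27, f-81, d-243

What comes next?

Letter: letters move back 2 places in the alphabet; n, l, j, h, f, d → b.
Second component: ×3 each step; 1, 3, 9, 27, 81, 243 → 729.
So the next label is b-729.

b-729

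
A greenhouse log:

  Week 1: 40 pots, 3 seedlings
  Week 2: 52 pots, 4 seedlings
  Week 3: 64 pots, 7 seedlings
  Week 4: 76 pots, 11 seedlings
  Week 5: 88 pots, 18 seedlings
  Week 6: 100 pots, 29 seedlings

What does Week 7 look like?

112 pots, 47 seedlings

Pots — +12 each step: 40, 52, 64, 76, 88, 100 → 112.
Seedlings goes 3, 4, 7, 11, 18, 29 → 47 (each term is the sum of the two before it).
Combining the parts gives 112 pots, 47 seedlings.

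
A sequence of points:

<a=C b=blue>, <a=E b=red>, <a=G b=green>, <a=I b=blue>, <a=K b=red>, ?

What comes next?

<a=M b=green>

A: letters move forward 2 places in the alphabet, so C, E, G, I, K → M.
B: blue, red, green, blue, red → green (repeats blue → red → green).
So the next point is <a=M b=green>.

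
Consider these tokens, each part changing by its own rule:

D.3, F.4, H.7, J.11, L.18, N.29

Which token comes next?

P.47

Letter: D, F, H, J, L, N → P (letters move forward 2 places in the alphabet).
Second component: 3, 4, 7, 11, 18, 29 → 47 (each term is the sum of the two before it).
Putting it together: P.47.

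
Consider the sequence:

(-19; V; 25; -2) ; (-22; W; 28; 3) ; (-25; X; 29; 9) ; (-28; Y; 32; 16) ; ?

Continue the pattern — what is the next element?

(-31; Z; 33; 24)

First value: −3 each step; -19, -22, -25, -28 → -31.
Letter — letters move forward 1 place in the alphabet: V, W, X, Y → Z.
Third value goes 25, 28, 29, 32 → 33 (alternating steps +3, +1, +3, +1, …).
Fourth value: -2, 3, 9, 16 → 24 (differences are 5, 6, 7, … (increasing by 1 each time)).
So the next element is (-31; Z; 33; 24).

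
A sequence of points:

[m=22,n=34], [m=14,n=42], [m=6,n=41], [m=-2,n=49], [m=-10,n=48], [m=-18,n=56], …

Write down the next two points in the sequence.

[m=-26,n=55], [m=-34,n=63]

M goes 22, 14, 6, -2, -10, -18 → -26 → -34 (−8 each step).
N goes 34, 42, 41, 49, 48, 56 → 55 → 63 (alternating steps +8, −1, +8, −1, …).
So the next two points are [m=-26,n=55] and [m=-34,n=63].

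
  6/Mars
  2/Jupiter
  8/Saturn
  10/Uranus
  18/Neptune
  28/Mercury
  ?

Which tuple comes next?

First value: 6, 2, 8, 10, 18, 28 → 46 (each term is the sum of the two before it).
For the planet, runs through the planets Mercury→Neptune: Mars, Jupiter, Saturn, Uranus, Neptune, Mercury → Venus.
So the next tuple is 46/Venus.

46/Venus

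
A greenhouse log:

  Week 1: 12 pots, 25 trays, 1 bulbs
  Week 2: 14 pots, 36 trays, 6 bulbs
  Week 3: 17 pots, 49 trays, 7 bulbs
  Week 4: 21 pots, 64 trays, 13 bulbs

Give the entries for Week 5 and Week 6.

For the pots, differences are 2, 3, 4, … (increasing by 1 each time): 12, 14, 17, 21 → 26 → 32.
Trays goes 25, 36, 49, 64 → 81 → 100 (perfect squares: 5², 6², 7², …).
Bulbs: each term is the sum of the two before it, so 1, 6, 7, 13 → 20 → 33.
Putting the parts together: 26 pots, 81 trays, 20 bulbs and then 32 pots, 100 trays, 33 bulbs.

26 pots, 81 trays, 20 bulbs; 32 pots, 100 trays, 33 bulbs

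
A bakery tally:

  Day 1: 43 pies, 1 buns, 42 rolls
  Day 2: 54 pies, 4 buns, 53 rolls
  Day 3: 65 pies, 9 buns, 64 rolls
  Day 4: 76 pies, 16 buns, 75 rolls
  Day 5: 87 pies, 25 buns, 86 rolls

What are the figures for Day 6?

Pies: +11 each step, so 43, 54, 65, 76, 87 → 98.
Buns — perfect squares: 1², 2², 3², …: 1, 4, 9, 16, 25 → 36.
Rolls: 42, 53, 64, 75, 86 → 97 (+11 each step).
So the next line is 98 pies, 36 buns, 97 rolls.

98 pies, 36 buns, 97 rolls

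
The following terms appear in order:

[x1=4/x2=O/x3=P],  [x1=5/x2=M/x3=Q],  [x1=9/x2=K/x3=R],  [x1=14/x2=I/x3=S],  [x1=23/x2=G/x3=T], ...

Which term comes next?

X1 goes 4, 5, 9, 14, 23 → 37 (each term is the sum of the two before it).
X2: letters move back 2 places in the alphabet; O, M, K, I, G → E.
X3: letters move forward 1 place in the alphabet, so P, Q, R, S, T → U.
Putting it together: [x1=37/x2=E/x3=U].

[x1=37/x2=E/x3=U]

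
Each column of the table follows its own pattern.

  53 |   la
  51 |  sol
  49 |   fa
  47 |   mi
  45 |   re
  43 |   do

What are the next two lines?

41  ti; 39  la

For the first component, −2 each step: 53, 51, 49, 47, 45, 43 → 41 → 39.
Note goes la, sol, fa, mi, re, do → ti → la (runs backward through the solfège scale do→ti).
So the next two lines are 41  ti and 39  la.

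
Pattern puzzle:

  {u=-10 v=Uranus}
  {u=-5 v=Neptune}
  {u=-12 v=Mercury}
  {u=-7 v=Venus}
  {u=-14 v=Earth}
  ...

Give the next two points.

U — alternating steps +5, −7, +5, −7, …: -10, -5, -12, -7, -14 → -9 → -16.
V goes Uranus, Neptune, Mercury, Venus, Earth → Mars → Jupiter (runs through the planets Mercury→Neptune).
So the next two points are {u=-9 v=Mars} and {u=-16 v=Jupiter}.

{u=-9 v=Mars}, {u=-16 v=Jupiter}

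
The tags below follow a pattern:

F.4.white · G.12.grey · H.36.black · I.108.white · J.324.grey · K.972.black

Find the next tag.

L.2916.white

Letter goes F, G, H, I, J, K → L (letters move forward 1 place in the alphabet).
Second component: 4, 12, 36, 108, 324, 972 → 2916 (×3 each step).
For the shade, repeats white → grey → black: white, grey, black, white, grey, black → white.
Putting it together: L.2916.white.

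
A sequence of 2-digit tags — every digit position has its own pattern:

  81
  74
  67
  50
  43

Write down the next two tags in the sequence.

First digit: 8, 7, 6, 5, 4 → 3 → 2 (−1 each step, mod 10).
Second digit: 1, 4, 7, 0, 3 → 6 → 9 (+3 each step, mod 10).
Putting the parts together: 36 and then 29.

36, 29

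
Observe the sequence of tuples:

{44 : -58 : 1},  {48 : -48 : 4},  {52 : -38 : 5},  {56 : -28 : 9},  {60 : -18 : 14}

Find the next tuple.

{64 : -8 : 23}

First part goes 44, 48, 52, 56, 60 → 64 (+4 each step).
Second part: +10 each step, so -58, -48, -38, -28, -18 → -8.
Third part goes 1, 4, 5, 9, 14 → 23 (each term is the sum of the two before it).
So the next tuple is {64 : -8 : 23}.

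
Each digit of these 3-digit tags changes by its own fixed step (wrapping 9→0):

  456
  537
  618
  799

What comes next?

870

First digit: +1 each step, mod 10, so 4, 5, 6, 7 → 8.
Second digit: −2 each step, mod 10; 5, 3, 1, 9 → 7.
Third digit: +1 each step, mod 10; 6, 7, 8, 9 → 0.
Putting it together: 870.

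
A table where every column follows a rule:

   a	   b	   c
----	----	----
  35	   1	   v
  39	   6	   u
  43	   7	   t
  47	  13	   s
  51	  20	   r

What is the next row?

For the column a, +4 each step: 35, 39, 43, 47, 51 → 55.
Column b: each term is the sum of the two before it; 1, 6, 7, 13, 20 → 33.
Column c: v, u, t, s, r → q (letters move back 1 place in the alphabet).
Putting it together: 55  33  q.

55  33  q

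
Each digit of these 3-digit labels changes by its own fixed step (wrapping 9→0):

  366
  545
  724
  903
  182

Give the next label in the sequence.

For the first digit, +2 each step, mod 10: 3, 5, 7, 9, 1 → 3.
Second digit: −2 each step, mod 10, so 6, 4, 2, 0, 8 → 6.
Third digit: −1 each step, mod 10; 6, 5, 4, 3, 2 → 1.
Putting it together: 361.

361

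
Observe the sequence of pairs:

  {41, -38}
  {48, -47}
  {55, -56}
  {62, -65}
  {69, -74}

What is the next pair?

{76, -83}

First value goes 41, 48, 55, 62, 69 → 76 (+7 each step).
Second value: −9 each step; -38, -47, -56, -65, -74 → -83.
Putting it together: {76, -83}.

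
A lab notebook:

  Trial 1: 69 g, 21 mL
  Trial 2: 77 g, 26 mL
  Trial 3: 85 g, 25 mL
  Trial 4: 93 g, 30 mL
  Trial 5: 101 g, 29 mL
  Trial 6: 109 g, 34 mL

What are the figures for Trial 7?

For the g, +8 each step: 69, 77, 85, 93, 101, 109 → 117.
ML goes 21, 26, 25, 30, 29, 34 → 33 (alternating steps +5, −1, +5, −1, …).
Combining the parts gives 117 g, 33 mL.

117 g, 33 mL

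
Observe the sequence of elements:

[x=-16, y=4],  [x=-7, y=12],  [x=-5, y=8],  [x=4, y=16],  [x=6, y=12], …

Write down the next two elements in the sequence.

X: alternating steps +9, +2, +9, +2, …; -16, -7, -5, 4, 6 → 15 → 17.
Y: 4, 12, 8, 16, 12 → 20 → 16 (alternating steps +8, −4, +8, −4, …).
So the next two elements are [x=15, y=20] and [x=17, y=16].

[x=15, y=20], [x=17, y=16]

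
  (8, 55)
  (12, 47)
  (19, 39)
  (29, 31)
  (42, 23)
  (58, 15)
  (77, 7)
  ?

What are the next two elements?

First coordinate — differences are 4, 7, 10, … (increasing by 3 each time): 8, 12, 19, 29, 42, 58, 77 → 99 → 124.
Second coordinate: −8 each step, so 55, 47, 39, 31, 23, 15, 7 → -1 → -9.
So the next two elements are (99, -1) and (124, -9).

(99, -1), (124, -9)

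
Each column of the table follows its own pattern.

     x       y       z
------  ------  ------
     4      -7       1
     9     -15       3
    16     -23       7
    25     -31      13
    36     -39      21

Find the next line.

49  -47  31

Column x — perfect squares: 2², 3², 4², …: 4, 9, 16, 25, 36 → 49.
Column y: -7, -15, -23, -31, -39 → -47 (−8 each step).
Column z goes 1, 3, 7, 13, 21 → 31 (differences are 2, 4, 6, … (increasing by 2 each time)).
So the next line is 49  -47  31.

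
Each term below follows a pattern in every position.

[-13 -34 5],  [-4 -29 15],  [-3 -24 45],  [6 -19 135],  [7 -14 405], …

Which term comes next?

First slot — alternating steps +9, +1, +9, +1, …: -13, -4, -3, 6, 7 → 16.
Second slot: -34, -29, -24, -19, -14 → -9 (+5 each step).
Third slot goes 5, 15, 45, 135, 405 → 1215 (×3 each step).
So the next term is [16 -9 1215].

[16 -9 1215]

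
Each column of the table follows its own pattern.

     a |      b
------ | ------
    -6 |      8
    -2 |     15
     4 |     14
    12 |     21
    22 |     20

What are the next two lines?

34  27; 48  26

Column a: differences are 4, 6, 8, … (increasing by 2 each time), so -6, -2, 4, 12, 22 → 34 → 48.
Column b goes 8, 15, 14, 21, 20 → 27 → 26 (alternating steps +7, −1, +7, −1, …).
Putting the parts together: 34  27 and then 48  26.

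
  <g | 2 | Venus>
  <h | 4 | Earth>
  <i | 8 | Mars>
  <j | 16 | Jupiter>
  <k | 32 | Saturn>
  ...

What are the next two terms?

Letter: letters move forward 1 place in the alphabet, so g, h, i, j, k → l → m.
Second entry — ×2 each step: 2, 4, 8, 16, 32 → 64 → 128.
Planet: runs through the planets Mercury→Neptune, so Venus, Earth, Mars, Jupiter, Saturn → Uranus → Neptune.
Putting the parts together: <l | 64 | Uranus> and then <m | 128 | Neptune>.

<l | 64 | Uranus>, <m | 128 | Neptune>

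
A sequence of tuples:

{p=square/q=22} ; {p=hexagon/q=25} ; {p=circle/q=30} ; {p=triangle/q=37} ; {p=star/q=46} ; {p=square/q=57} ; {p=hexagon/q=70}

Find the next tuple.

P: square, hexagon, circle, triangle, star, square, hexagon → circle (repeats square → hexagon → circle → triangle → star).
Q: 22, 25, 30, 37, 46, 57, 70 → 85 (differences are 3, 5, 7, … (increasing by 2 each time)).
Combining the parts gives {p=circle/q=85}.

{p=circle/q=85}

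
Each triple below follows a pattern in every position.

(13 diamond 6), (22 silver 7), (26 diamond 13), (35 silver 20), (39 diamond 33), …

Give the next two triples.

(48 silver 53), (52 diamond 86)

First part goes 13, 22, 26, 35, 39 → 48 → 52 (alternating steps +9, +4, +9, +4, …).
For the rank, alternates diamond ↔ silver: diamond, silver, diamond, silver, diamond → silver → diamond.
Third part — each term is the sum of the two before it: 6, 7, 13, 20, 33 → 53 → 86.
Putting the parts together: (48 silver 53) and then (52 diamond 86).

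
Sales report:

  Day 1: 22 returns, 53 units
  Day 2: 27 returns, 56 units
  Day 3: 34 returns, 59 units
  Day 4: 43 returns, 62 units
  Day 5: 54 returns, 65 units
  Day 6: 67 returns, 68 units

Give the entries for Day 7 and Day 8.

82 returns, 71 units; 99 returns, 74 units

For the returns, differences are 5, 7, 9, … (increasing by 2 each time): 22, 27, 34, 43, 54, 67 → 82 → 99.
Units: 53, 56, 59, 62, 65, 68 → 71 → 74 (+3 each step).
Putting the parts together: 82 returns, 71 units and then 99 returns, 74 units.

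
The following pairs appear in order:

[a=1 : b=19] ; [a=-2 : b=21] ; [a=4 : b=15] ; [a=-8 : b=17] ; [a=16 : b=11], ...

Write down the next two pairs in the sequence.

[a=-32 : b=13], [a=64 : b=7]

A: ×(-2) each step, so 1, -2, 4, -8, 16 → -32 → 64.
For the b, alternating steps +2, −6, +2, −6, …: 19, 21, 15, 17, 11 → 13 → 7.
So the next two pairs are [a=-32 : b=13] and [a=64 : b=7].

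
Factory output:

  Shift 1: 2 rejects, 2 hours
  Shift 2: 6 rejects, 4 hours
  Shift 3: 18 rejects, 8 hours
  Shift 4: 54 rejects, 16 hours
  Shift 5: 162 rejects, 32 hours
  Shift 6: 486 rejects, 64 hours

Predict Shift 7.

1458 rejects, 128 hours

Rejects — ×3 each step: 2, 6, 18, 54, 162, 486 → 1458.
Hours: ×2 each step; 2, 4, 8, 16, 32, 64 → 128.
So the next line is 1458 rejects, 128 hours.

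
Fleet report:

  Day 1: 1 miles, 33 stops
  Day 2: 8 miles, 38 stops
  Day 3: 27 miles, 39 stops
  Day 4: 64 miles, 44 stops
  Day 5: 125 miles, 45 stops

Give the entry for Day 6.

Miles — perfect cubes: 1³, 2³, 3³, …: 1, 8, 27, 64, 125 → 216.
Stops: alternating steps +5, +1, +5, +1, …; 33, 38, 39, 44, 45 → 50.
Putting it together: 216 miles, 50 stops.

216 miles, 50 stops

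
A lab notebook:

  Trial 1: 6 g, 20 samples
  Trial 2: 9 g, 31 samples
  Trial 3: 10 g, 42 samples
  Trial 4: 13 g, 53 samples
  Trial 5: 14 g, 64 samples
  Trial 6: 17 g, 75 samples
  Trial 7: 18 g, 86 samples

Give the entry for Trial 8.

G — alternating steps +3, +1, +3, +1, …: 6, 9, 10, 13, 14, 17, 18 → 21.
Samples: +11 each step; 20, 31, 42, 53, 64, 75, 86 → 97.
Putting it together: 21 g, 97 samples.

21 g, 97 samples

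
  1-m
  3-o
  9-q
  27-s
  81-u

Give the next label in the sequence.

243-w

First component — ×3 each step: 1, 3, 9, 27, 81 → 243.
Letter: m, o, q, s, u → w (letters move forward 2 places in the alphabet).
So the next label is 243-w.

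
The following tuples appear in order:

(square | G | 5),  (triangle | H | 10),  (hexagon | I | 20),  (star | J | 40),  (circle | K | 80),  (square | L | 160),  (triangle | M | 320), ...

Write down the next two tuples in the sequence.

(hexagon | N | 640), (star | O | 1280)

For the shape, repeats square → triangle → hexagon → star → circle: square, triangle, hexagon, star, circle, square, triangle → hexagon → star.
For the letter, letters move forward 1 place in the alphabet: G, H, I, J, K, L, M → N → O.
Third coordinate goes 5, 10, 20, 40, 80, 160, 320 → 640 → 1280 (×2 each step).
So the next two tuples are (hexagon | N | 640) and (star | O | 1280).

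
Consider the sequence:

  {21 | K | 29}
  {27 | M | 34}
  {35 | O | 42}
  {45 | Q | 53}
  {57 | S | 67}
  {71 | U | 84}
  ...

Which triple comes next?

{87 | W | 104}

For the first component, differences are 6, 8, 10, … (increasing by 2 each time): 21, 27, 35, 45, 57, 71 → 87.
For the letter, letters move forward 2 places in the alphabet: K, M, O, Q, S, U → W.
Third component — differences are 5, 8, 11, … (increasing by 3 each time): 29, 34, 42, 53, 67, 84 → 104.
So the next triple is {87 | W | 104}.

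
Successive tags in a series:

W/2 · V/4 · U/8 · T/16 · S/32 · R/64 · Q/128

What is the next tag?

P/256

Letter: letters move back 1 place in the alphabet, so W, V, U, T, S, R, Q → P.
Second component — ×2 each step: 2, 4, 8, 16, 32, 64, 128 → 256.
Putting it together: P/256.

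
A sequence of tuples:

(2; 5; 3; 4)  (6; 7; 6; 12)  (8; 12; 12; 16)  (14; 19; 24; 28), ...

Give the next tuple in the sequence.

(22; 31; 48; 44)

First slot — each term is the sum of the two before it: 2, 6, 8, 14 → 22.
Second slot: 5, 7, 12, 19 → 31 (each term is the sum of the two before it).
Third slot: ×2 each step; 3, 6, 12, 24 → 48.
Fourth slot — always 2 × the first slot: 4, 12, 16, 28 → 44.
Putting it together: (22; 31; 48; 44).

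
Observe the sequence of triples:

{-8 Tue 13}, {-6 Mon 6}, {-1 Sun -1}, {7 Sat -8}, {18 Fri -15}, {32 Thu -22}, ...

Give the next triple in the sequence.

First slot: differences are 2, 5, 8, … (increasing by 3 each time), so -8, -6, -1, 7, 18, 32 → 49.
Day goes Tue, Mon, Sun, Sat, Fri, Thu → Wed (runs backward through the weekdays Mon→Sun).
Third slot — −7 each step: 13, 6, -1, -8, -15, -22 → -29.
Putting it together: {49 Wed -29}.

{49 Wed -29}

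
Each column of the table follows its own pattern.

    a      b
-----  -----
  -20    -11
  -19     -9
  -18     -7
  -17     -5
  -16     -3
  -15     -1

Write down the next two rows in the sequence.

Column a: +1 each step; -20, -19, -18, -17, -16, -15 → -14 → -13.
Column b: -11, -9, -7, -5, -3, -1 → 1 → 3 (+2 each step).
So the next two rows are -14  1 and -13  3.

-14  1; -13  3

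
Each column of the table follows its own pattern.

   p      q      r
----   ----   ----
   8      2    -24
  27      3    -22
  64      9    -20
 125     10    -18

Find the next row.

216  16  -16

Column p: perfect cubes: 2³, 3³, 4³, …; 8, 27, 64, 125 → 216.
Column q: 2, 3, 9, 10 → 16 (alternating steps +1, +6, +1, +6, …).
Column r: +2 each step; -24, -22, -20, -18 → -16.
Combining the parts gives 216  16  -16.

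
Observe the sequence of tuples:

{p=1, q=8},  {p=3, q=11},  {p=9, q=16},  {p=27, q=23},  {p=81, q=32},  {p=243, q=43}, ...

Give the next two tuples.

For the p, ×3 each step: 1, 3, 9, 27, 81, 243 → 729 → 2187.
Q: differences are 3, 5, 7, … (increasing by 2 each time); 8, 11, 16, 23, 32, 43 → 56 → 71.
So the next two tuples are {p=729, q=56} and {p=2187, q=71}.

{p=729, q=56}, {p=2187, q=71}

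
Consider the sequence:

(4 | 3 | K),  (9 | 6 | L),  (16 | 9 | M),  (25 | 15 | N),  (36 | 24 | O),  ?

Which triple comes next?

First slot — perfect squares: 2², 3², 4², …: 4, 9, 16, 25, 36 → 49.
Second slot — each term is the sum of the two before it: 3, 6, 9, 15, 24 → 39.
For the letter, letters move forward 1 place in the alphabet: K, L, M, N, O → P.
Putting it together: (49 | 39 | P).

(49 | 39 | P)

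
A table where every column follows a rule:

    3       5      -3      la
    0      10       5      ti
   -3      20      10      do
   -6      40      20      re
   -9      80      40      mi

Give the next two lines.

-12  160  80  fa; -15  320  160  sol

First component: 3, 0, -3, -6, -9 → -12 → -15 (−3 each step).
Second component: ×2 each step; 5, 10, 20, 40, 80 → 160 → 320.
Third component: always the previous value of the second component; -3, 5, 10, 20, 40 → 80 → 160.
Note — runs through the solfège scale do→ti: la, ti, do, re, mi → fa → sol.
So the next two lines are -12  160  80  fa and -15  320  160  sol.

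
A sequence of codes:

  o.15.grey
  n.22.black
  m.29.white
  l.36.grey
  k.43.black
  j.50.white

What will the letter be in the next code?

i

Letter goes o, n, m, l, k, j → i (letters move back 1 place in the alphabet).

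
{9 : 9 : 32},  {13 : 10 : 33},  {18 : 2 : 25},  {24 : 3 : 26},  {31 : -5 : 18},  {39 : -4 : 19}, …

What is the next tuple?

{48 : -12 : 11}

First value: differences are 4, 5, 6, … (increasing by 1 each time); 9, 13, 18, 24, 31, 39 → 48.
Second value: alternating steps +1, −8, +1, −8, …; 9, 10, 2, 3, -5, -4 → -12.
Third value — alternating steps +1, −8, +1, −8, …: 32, 33, 25, 26, 18, 19 → 11.
Combining the parts gives {48 : -12 : 11}.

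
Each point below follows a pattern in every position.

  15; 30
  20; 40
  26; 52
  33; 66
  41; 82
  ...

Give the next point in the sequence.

For the first slot, differences are 5, 6, 7, … (increasing by 1 each time): 15, 20, 26, 33, 41 → 50.
Second slot — always 2 × the first slot: 30, 40, 52, 66, 82 → 100.
Putting it together: 50; 100.

50; 100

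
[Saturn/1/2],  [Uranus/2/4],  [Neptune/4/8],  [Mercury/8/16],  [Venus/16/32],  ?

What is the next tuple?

[Earth/32/64]

Planet — runs through the planets Mercury→Neptune: Saturn, Uranus, Neptune, Mercury, Venus → Earth.
Second value: ×2 each step, so 1, 2, 4, 8, 16 → 32.
Third value: always 2 × the second value; 2, 4, 8, 16, 32 → 64.
So the next tuple is [Earth/32/64].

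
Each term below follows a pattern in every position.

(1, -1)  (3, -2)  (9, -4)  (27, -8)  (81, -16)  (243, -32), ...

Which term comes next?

First part — ×3 each step: 1, 3, 9, 27, 81, 243 → 729.
Second part: ×2 each step, so -1, -2, -4, -8, -16, -32 → -64.
Putting it together: (729, -64).

(729, -64)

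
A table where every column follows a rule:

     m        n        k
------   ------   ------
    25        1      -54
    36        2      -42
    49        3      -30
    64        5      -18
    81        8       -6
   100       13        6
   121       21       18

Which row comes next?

144  34  30

Column m: perfect squares: 5², 6², 7², …; 25, 36, 49, 64, 81, 100, 121 → 144.
Column n goes 1, 2, 3, 5, 8, 13, 21 → 34 (each term is the sum of the two before it).
Column k goes -54, -42, -30, -18, -6, 6, 18 → 30 (+12 each step).
Combining the parts gives 144  34  30.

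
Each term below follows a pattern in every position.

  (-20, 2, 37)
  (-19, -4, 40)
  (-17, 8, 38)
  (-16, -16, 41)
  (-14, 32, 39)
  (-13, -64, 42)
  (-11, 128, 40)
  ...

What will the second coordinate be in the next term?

Second coordinate: 2, -4, 8, -16, 32, -64, 128 → -256 (×(-2) each step).

-256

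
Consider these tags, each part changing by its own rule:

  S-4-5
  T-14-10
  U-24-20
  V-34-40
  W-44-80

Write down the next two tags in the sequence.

Letter goes S, T, U, V, W → X → Y (letters move forward 1 place in the alphabet).
Second component: +10 each step; 4, 14, 24, 34, 44 → 54 → 64.
For the third component, ×2 each step: 5, 10, 20, 40, 80 → 160 → 320.
So the next two tags are X-54-160 and Y-64-320.

X-54-160 then Y-64-320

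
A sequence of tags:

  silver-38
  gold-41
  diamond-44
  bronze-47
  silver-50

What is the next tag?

gold-53

Rank goes silver, gold, diamond, bronze, silver → gold (repeats silver → gold → diamond → bronze).
Second component goes 38, 41, 44, 47, 50 → 53 (+3 each step).
Putting it together: gold-53.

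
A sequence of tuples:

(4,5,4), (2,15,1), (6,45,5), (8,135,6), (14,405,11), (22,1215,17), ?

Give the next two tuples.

First value: each term is the sum of the two before it, so 4, 2, 6, 8, 14, 22 → 36 → 58.
Second value goes 5, 15, 45, 135, 405, 1215 → 3645 → 10935 (×3 each step).
Third value: 4, 1, 5, 6, 11, 17 → 28 → 45 (each term is the sum of the two before it).
So the next two tuples are (36,3645,28) and (58,10935,45).

(36,3645,28), (58,10935,45)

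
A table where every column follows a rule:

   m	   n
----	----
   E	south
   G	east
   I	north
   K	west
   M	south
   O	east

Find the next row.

Column m — letters move forward 2 places in the alphabet: E, G, I, K, M, O → Q.
Column n — repeats south → east → north → west: south, east, north, west, south, east → north.
So the next row is Q  north.

Q  north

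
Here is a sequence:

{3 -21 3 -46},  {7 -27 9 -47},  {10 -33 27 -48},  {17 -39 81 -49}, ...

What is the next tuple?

{27 -45 243 -50}

First part: each term is the sum of the two before it; 3, 7, 10, 17 → 27.
Second part: -21, -27, -33, -39 → -45 (−6 each step).
Third part: 3, 9, 27, 81 → 243 (×3 each step).
For the fourth part, −1 each step: -46, -47, -48, -49 → -50.
So the next tuple is {27 -45 243 -50}.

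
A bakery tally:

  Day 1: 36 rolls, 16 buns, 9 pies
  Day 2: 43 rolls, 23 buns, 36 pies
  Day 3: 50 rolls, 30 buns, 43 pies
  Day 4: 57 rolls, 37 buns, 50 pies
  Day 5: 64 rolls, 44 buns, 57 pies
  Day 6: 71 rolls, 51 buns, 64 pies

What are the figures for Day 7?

78 rolls, 58 buns, 71 pies

Rolls — +7 each step: 36, 43, 50, 57, 64, 71 → 78.
Buns goes 16, 23, 30, 37, 44, 51 → 58 (+7 each step).
Pies goes 9, 36, 43, 50, 57, 64 → 71 (always the previous value of the rolls).
Combining the parts gives 78 rolls, 58 buns, 71 pies.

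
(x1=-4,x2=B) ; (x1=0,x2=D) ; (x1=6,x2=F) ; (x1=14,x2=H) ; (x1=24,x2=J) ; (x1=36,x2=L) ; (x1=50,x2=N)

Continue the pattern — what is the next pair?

(x1=66,x2=P)

X1: differences are 4, 6, 8, … (increasing by 2 each time); -4, 0, 6, 14, 24, 36, 50 → 66.
For the x2, letters move forward 2 places in the alphabet: B, D, F, H, J, L, N → P.
Putting it together: (x1=66,x2=P).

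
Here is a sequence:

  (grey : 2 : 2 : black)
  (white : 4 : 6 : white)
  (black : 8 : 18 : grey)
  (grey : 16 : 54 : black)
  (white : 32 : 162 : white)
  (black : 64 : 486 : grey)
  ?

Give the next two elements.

First shade goes grey, white, black, grey, white, black → grey → white (repeats grey → white → black).
Second coordinate: ×2 each step; 2, 4, 8, 16, 32, 64 → 128 → 256.
Third coordinate — ×3 each step: 2, 6, 18, 54, 162, 486 → 1458 → 4374.
Second shade goes black, white, grey, black, white, grey → black → white (repeats black → white → grey).
Putting the parts together: (grey : 128 : 1458 : black) and then (white : 256 : 4374 : white).

(grey : 128 : 1458 : black), (white : 256 : 4374 : white)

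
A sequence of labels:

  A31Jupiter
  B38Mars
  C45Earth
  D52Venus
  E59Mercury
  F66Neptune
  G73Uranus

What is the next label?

Letter: letters move forward 1 place in the alphabet; A, B, C, D, E, F, G → H.
Second component goes 31, 38, 45, 52, 59, 66, 73 → 80 (+7 each step).
For the planet, runs backward through the planets Mercury→Neptune: Jupiter, Mars, Earth, Venus, Mercury, Neptune, Uranus → Saturn.
So the next label is H80Saturn.

H80Saturn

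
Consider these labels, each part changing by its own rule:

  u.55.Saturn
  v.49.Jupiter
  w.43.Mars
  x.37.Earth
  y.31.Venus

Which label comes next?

Letter goes u, v, w, x, y → z (letters move forward 1 place in the alphabet).
Second component: −6 each step, so 55, 49, 43, 37, 31 → 25.
Planet: Saturn, Jupiter, Mars, Earth, Venus → Mercury (runs backward through the planets Mercury→Neptune).
So the next label is z.25.Mercury.

z.25.Mercury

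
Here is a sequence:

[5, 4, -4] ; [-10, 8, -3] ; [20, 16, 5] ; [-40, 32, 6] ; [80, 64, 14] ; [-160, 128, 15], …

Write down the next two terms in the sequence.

For the first component, ×(-2) each step: 5, -10, 20, -40, 80, -160 → 320 → -640.
Second component: 4, 8, 16, 32, 64, 128 → 256 → 512 (×2 each step).
Third component: alternating steps +1, +8, +1, +8, …; -4, -3, 5, 6, 14, 15 → 23 → 24.
So the next two terms are [320, 256, 23] and [-640, 512, 24].

[320, 256, 23], [-640, 512, 24]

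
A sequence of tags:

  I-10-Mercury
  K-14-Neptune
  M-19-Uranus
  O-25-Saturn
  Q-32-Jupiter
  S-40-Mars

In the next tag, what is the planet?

Earth

For the planet, runs backward through the planets Mercury→Neptune: Mercury, Neptune, Uranus, Saturn, Jupiter, Mars → Earth.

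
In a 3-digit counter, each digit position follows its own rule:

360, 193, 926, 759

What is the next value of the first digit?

5

First digit: −2 each step, mod 10, so 3, 1, 9, 7 → 5.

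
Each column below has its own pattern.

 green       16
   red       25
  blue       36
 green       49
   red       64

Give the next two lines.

blue  81; green  100

Colour — repeats green → red → blue: green, red, blue, green, red → blue → green.
For the second component, perfect squares: 4², 5², 6², …: 16, 25, 36, 49, 64 → 81 → 100.
Putting the parts together: blue  81 and then green  100.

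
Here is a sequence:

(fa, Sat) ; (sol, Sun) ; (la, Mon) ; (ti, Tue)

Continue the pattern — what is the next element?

(do, Wed)

For the note, runs through the solfège scale do→ti: fa, sol, la, ti → do.
For the day, runs through the weekdays Mon→Sun: Sat, Sun, Mon, Tue → Wed.
Putting it together: (do, Wed).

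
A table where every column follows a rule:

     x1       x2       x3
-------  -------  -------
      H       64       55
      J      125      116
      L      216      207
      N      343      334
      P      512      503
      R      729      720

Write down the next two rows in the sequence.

T  1000  991; V  1331  1322

Column x1 goes H, J, L, N, P, R → T → V (letters move forward 2 places in the alphabet).
Column x2: perfect cubes: 4³, 5³, 6³, …; 64, 125, 216, 343, 512, 729 → 1000 → 1331.
For the column x3, always 9 less than the column x2: 55, 116, 207, 334, 503, 720 → 991 → 1322.
Putting the parts together: T  1000  991 and then V  1331  1322.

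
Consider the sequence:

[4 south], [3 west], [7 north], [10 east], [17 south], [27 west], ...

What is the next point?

[44 north]

First component: each term is the sum of the two before it; 4, 3, 7, 10, 17, 27 → 44.
Direction: repeats south → west → north → east; south, west, north, east, south, west → north.
So the next point is [44 north].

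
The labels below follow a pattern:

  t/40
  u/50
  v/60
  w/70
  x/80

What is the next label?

Letter: letters move forward 1 place in the alphabet; t, u, v, w, x → y.
Second component: +10 each step, so 40, 50, 60, 70, 80 → 90.
Putting it together: y/90.

y/90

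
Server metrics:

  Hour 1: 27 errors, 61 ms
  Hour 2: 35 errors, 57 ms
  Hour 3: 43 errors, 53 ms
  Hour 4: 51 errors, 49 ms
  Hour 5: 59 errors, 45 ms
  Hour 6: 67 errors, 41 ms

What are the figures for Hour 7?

75 errors, 37 ms

Errors: 27, 35, 43, 51, 59, 67 → 75 (+8 each step).
Ms: 61, 57, 53, 49, 45, 41 → 37 (−4 each step).
So the next row is 75 errors, 37 ms.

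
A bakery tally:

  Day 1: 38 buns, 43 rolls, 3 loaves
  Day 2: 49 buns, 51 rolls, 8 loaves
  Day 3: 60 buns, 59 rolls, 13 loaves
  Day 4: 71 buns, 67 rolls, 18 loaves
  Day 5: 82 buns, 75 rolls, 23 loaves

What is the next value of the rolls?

Buns goes 38, 49, 60, 71, 82 → 93 (+11 each step).
Rolls — +8 each step: 43, 51, 59, 67, 75 → 83.
Loaves goes 3, 8, 13, 18, 23 → 28 (+5 each step).

83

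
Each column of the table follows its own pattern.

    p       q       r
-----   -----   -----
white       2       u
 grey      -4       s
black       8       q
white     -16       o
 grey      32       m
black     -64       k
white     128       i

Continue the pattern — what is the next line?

grey  -256  g

Column p goes white, grey, black, white, grey, black, white → grey (repeats white → grey → black).
Column q: 2, -4, 8, -16, 32, -64, 128 → -256 (×(-2) each step).
Column r: letters move back 2 places in the alphabet, so u, s, q, o, m, k, i → g.
Putting it together: grey  -256  g.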